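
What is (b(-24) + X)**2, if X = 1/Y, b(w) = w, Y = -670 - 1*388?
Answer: 644804449/1119364 ≈ 576.04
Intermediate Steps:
Y = -1058 (Y = -670 - 388 = -1058)
X = -1/1058 (X = 1/(-1058) = -1/1058 ≈ -0.00094518)
(b(-24) + X)**2 = (-24 - 1/1058)**2 = (-25393/1058)**2 = 644804449/1119364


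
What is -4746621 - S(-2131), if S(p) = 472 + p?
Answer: -4744962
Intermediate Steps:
-4746621 - S(-2131) = -4746621 - (472 - 2131) = -4746621 - 1*(-1659) = -4746621 + 1659 = -4744962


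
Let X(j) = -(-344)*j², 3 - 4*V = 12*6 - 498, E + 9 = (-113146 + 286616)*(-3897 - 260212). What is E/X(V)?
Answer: -91629976478/7913763 ≈ -11579.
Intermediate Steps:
E = -45814988239 (E = -9 + (-113146 + 286616)*(-3897 - 260212) = -9 + 173470*(-264109) = -9 - 45814988230 = -45814988239)
V = 429/4 (V = ¾ - (12*6 - 498)/4 = ¾ - (72 - 498)/4 = ¾ - ¼*(-426) = ¾ + 213/2 = 429/4 ≈ 107.25)
X(j) = 344*j²
E/X(V) = -45814988239/(344*(429/4)²) = -45814988239/(344*(184041/16)) = -45814988239/7913763/2 = -45814988239*2/7913763 = -91629976478/7913763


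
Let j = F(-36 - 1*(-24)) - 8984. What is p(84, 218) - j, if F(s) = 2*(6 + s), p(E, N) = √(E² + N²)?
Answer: 8996 + 2*√13645 ≈ 9229.6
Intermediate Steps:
F(s) = 12 + 2*s
j = -8996 (j = (12 + 2*(-36 - 1*(-24))) - 8984 = (12 + 2*(-36 + 24)) - 8984 = (12 + 2*(-12)) - 8984 = (12 - 24) - 8984 = -12 - 8984 = -8996)
p(84, 218) - j = √(84² + 218²) - 1*(-8996) = √(7056 + 47524) + 8996 = √54580 + 8996 = 2*√13645 + 8996 = 8996 + 2*√13645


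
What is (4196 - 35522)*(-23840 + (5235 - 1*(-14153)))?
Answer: 139463352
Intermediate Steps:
(4196 - 35522)*(-23840 + (5235 - 1*(-14153))) = -31326*(-23840 + (5235 + 14153)) = -31326*(-23840 + 19388) = -31326*(-4452) = 139463352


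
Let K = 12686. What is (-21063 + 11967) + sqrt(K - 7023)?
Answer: -9096 + sqrt(5663) ≈ -9020.8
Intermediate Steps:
(-21063 + 11967) + sqrt(K - 7023) = (-21063 + 11967) + sqrt(12686 - 7023) = -9096 + sqrt(5663)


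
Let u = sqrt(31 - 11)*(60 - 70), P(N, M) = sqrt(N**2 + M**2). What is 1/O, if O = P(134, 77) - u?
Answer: 1/(sqrt(23885) + 20*sqrt(5)) ≈ 0.0050183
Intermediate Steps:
P(N, M) = sqrt(M**2 + N**2)
u = -20*sqrt(5) (u = sqrt(20)*(-10) = (2*sqrt(5))*(-10) = -20*sqrt(5) ≈ -44.721)
O = sqrt(23885) + 20*sqrt(5) (O = sqrt(77**2 + 134**2) - (-20)*sqrt(5) = sqrt(5929 + 17956) + 20*sqrt(5) = sqrt(23885) + 20*sqrt(5) ≈ 199.27)
1/O = 1/(sqrt(23885) + 20*sqrt(5))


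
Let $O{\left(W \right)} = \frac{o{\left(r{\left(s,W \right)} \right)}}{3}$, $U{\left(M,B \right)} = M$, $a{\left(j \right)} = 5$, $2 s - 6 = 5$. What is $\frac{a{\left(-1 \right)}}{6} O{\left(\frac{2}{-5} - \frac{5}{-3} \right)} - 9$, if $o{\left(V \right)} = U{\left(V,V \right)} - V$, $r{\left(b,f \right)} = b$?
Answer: $-9$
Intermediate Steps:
$s = \frac{11}{2}$ ($s = 3 + \frac{1}{2} \cdot 5 = 3 + \frac{5}{2} = \frac{11}{2} \approx 5.5$)
$o{\left(V \right)} = 0$ ($o{\left(V \right)} = V - V = 0$)
$O{\left(W \right)} = 0$ ($O{\left(W \right)} = \frac{0}{3} = 0 \cdot \frac{1}{3} = 0$)
$\frac{a{\left(-1 \right)}}{6} O{\left(\frac{2}{-5} - \frac{5}{-3} \right)} - 9 = \frac{5}{6} \cdot 0 - 9 = 0 - 9 = -9$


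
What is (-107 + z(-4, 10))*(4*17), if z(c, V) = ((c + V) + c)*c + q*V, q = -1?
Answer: -8500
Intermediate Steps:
z(c, V) = -V + c*(V + 2*c) (z(c, V) = ((c + V) + c)*c - V = ((V + c) + c)*c - V = (V + 2*c)*c - V = c*(V + 2*c) - V = -V + c*(V + 2*c))
(-107 + z(-4, 10))*(4*17) = (-107 + (-1*10 + 2*(-4)**2 + 10*(-4)))*(4*17) = (-107 + (-10 + 2*16 - 40))*68 = (-107 + (-10 + 32 - 40))*68 = (-107 - 18)*68 = -125*68 = -8500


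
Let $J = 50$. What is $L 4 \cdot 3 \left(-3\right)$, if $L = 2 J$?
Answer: $-3600$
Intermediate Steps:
$L = 100$ ($L = 2 \cdot 50 = 100$)
$L 4 \cdot 3 \left(-3\right) = 100 \cdot 4 \cdot 3 \left(-3\right) = 100 \cdot 12 \left(-3\right) = 100 \left(-36\right) = -3600$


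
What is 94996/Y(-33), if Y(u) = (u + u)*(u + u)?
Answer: 2159/99 ≈ 21.808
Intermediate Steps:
Y(u) = 4*u**2 (Y(u) = (2*u)*(2*u) = 4*u**2)
94996/Y(-33) = 94996/((4*(-33)**2)) = 94996/((4*1089)) = 94996/4356 = 94996*(1/4356) = 2159/99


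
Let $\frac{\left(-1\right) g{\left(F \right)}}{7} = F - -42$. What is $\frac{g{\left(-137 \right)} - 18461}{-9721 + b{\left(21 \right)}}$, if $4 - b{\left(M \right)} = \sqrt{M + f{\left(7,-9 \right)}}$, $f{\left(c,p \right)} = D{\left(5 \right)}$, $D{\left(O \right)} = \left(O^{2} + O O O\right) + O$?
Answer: $\frac{172923732}{94419913} - \frac{71184 \sqrt{11}}{94419913} \approx 1.8289$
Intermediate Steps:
$D{\left(O \right)} = O + O^{2} + O^{3}$ ($D{\left(O \right)} = \left(O^{2} + O^{2} O\right) + O = \left(O^{2} + O^{3}\right) + O = O + O^{2} + O^{3}$)
$f{\left(c,p \right)} = 155$ ($f{\left(c,p \right)} = 5 \left(1 + 5 + 5^{2}\right) = 5 \left(1 + 5 + 25\right) = 5 \cdot 31 = 155$)
$b{\left(M \right)} = 4 - \sqrt{155 + M}$ ($b{\left(M \right)} = 4 - \sqrt{M + 155} = 4 - \sqrt{155 + M}$)
$g{\left(F \right)} = -294 - 7 F$ ($g{\left(F \right)} = - 7 \left(F - -42\right) = - 7 \left(F + 42\right) = - 7 \left(42 + F\right) = -294 - 7 F$)
$\frac{g{\left(-137 \right)} - 18461}{-9721 + b{\left(21 \right)}} = \frac{\left(-294 - -959\right) - 18461}{-9721 + \left(4 - \sqrt{155 + 21}\right)} = \frac{\left(-294 + 959\right) - 18461}{-9721 + \left(4 - \sqrt{176}\right)} = \frac{665 - 18461}{-9721 + \left(4 - 4 \sqrt{11}\right)} = - \frac{17796}{-9721 + \left(4 - 4 \sqrt{11}\right)} = - \frac{17796}{-9717 - 4 \sqrt{11}}$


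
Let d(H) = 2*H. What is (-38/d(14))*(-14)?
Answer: 19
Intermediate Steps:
(-38/d(14))*(-14) = (-38/(2*14))*(-14) = (-38/28)*(-14) = ((1/28)*(-38))*(-14) = -19/14*(-14) = 19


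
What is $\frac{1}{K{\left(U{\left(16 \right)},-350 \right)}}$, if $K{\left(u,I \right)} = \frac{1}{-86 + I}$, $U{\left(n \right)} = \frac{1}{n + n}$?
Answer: $-436$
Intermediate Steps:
$U{\left(n \right)} = \frac{1}{2 n}$
$\frac{1}{K{\left(U{\left(16 \right)},-350 \right)}} = \frac{1}{\frac{1}{-86 - 350}} = \frac{1}{\frac{1}{-436}} = \frac{1}{- \frac{1}{436}} = -436$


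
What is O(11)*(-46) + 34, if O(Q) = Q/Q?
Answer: -12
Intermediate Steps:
O(Q) = 1
O(11)*(-46) + 34 = 1*(-46) + 34 = -46 + 34 = -12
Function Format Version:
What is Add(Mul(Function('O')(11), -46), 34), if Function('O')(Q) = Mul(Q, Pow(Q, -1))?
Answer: -12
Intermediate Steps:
Function('O')(Q) = 1
Add(Mul(Function('O')(11), -46), 34) = Add(Mul(1, -46), 34) = Add(-46, 34) = -12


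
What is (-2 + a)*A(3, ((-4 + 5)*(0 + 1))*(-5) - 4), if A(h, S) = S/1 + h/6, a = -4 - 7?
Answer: 221/2 ≈ 110.50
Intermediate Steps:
a = -11
A(h, S) = S + h/6 (A(h, S) = S*1 + h*(⅙) = S + h/6)
(-2 + a)*A(3, ((-4 + 5)*(0 + 1))*(-5) - 4) = (-2 - 11)*((((-4 + 5)*(0 + 1))*(-5) - 4) + (⅙)*3) = -13*(((1*1)*(-5) - 4) + ½) = -13*((1*(-5) - 4) + ½) = -13*((-5 - 4) + ½) = -13*(-9 + ½) = -13*(-17/2) = 221/2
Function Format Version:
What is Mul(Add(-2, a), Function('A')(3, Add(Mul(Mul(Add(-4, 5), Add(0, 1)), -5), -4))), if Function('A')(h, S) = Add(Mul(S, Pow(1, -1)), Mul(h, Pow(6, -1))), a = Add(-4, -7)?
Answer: Rational(221, 2) ≈ 110.50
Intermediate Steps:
a = -11
Function('A')(h, S) = Add(S, Mul(Rational(1, 6), h)) (Function('A')(h, S) = Add(Mul(S, 1), Mul(h, Rational(1, 6))) = Add(S, Mul(Rational(1, 6), h)))
Mul(Add(-2, a), Function('A')(3, Add(Mul(Mul(Add(-4, 5), Add(0, 1)), -5), -4))) = Mul(Add(-2, -11), Add(Add(Mul(Mul(Add(-4, 5), Add(0, 1)), -5), -4), Mul(Rational(1, 6), 3))) = Mul(-13, Add(Add(Mul(Mul(1, 1), -5), -4), Rational(1, 2))) = Mul(-13, Add(Add(Mul(1, -5), -4), Rational(1, 2))) = Mul(-13, Add(Add(-5, -4), Rational(1, 2))) = Mul(-13, Add(-9, Rational(1, 2))) = Mul(-13, Rational(-17, 2)) = Rational(221, 2)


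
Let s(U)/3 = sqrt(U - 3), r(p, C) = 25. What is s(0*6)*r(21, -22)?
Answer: 75*I*sqrt(3) ≈ 129.9*I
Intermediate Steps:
s(U) = 3*sqrt(-3 + U) (s(U) = 3*sqrt(U - 3) = 3*sqrt(-3 + U))
s(0*6)*r(21, -22) = (3*sqrt(-3 + 0*6))*25 = (3*sqrt(-3 + 0))*25 = (3*sqrt(-3))*25 = (3*(I*sqrt(3)))*25 = (3*I*sqrt(3))*25 = 75*I*sqrt(3)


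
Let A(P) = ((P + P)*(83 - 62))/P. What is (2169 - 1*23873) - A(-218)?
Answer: -21746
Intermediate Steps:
A(P) = 42 (A(P) = ((2*P)*21)/P = (42*P)/P = 42)
(2169 - 1*23873) - A(-218) = (2169 - 1*23873) - 1*42 = (2169 - 23873) - 42 = -21704 - 42 = -21746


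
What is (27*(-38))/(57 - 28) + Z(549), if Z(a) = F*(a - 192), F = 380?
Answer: 3933114/29 ≈ 1.3562e+5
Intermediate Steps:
Z(a) = -72960 + 380*a (Z(a) = 380*(a - 192) = 380*(-192 + a) = -72960 + 380*a)
(27*(-38))/(57 - 28) + Z(549) = (27*(-38))/(57 - 28) + (-72960 + 380*549) = -1026/29 + (-72960 + 208620) = -1026*1/29 + 135660 = -1026/29 + 135660 = 3933114/29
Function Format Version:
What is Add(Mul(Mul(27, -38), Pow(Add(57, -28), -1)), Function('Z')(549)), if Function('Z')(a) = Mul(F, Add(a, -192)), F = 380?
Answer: Rational(3933114, 29) ≈ 1.3562e+5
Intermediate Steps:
Function('Z')(a) = Add(-72960, Mul(380, a)) (Function('Z')(a) = Mul(380, Add(a, -192)) = Mul(380, Add(-192, a)) = Add(-72960, Mul(380, a)))
Add(Mul(Mul(27, -38), Pow(Add(57, -28), -1)), Function('Z')(549)) = Add(Mul(Mul(27, -38), Pow(Add(57, -28), -1)), Add(-72960, Mul(380, 549))) = Add(Mul(-1026, Pow(29, -1)), Add(-72960, 208620)) = Add(Mul(-1026, Rational(1, 29)), 135660) = Add(Rational(-1026, 29), 135660) = Rational(3933114, 29)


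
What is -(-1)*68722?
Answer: 68722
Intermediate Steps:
-(-1)*68722 = -1*(-68722) = 68722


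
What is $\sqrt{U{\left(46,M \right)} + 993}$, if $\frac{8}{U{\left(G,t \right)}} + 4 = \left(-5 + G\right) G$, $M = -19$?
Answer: $\frac{\sqrt{879286397}}{941} \approx 31.512$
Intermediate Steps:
$U{\left(G,t \right)} = \frac{8}{-4 + G \left(-5 + G\right)}$ ($U{\left(G,t \right)} = \frac{8}{-4 + \left(-5 + G\right) G} = \frac{8}{-4 + G \left(-5 + G\right)}$)
$\sqrt{U{\left(46,M \right)} + 993} = \sqrt{\frac{8}{-4 + 46^{2} - 230} + 993} = \sqrt{\frac{8}{-4 + 2116 - 230} + 993} = \sqrt{\frac{8}{1882} + 993} = \sqrt{8 \cdot \frac{1}{1882} + 993} = \sqrt{\frac{4}{941} + 993} = \sqrt{\frac{934417}{941}} = \frac{\sqrt{879286397}}{941}$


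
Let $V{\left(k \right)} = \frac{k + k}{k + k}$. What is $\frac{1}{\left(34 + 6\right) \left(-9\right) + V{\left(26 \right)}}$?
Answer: $- \frac{1}{359} \approx -0.0027855$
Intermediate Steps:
$V{\left(k \right)} = 1$ ($V{\left(k \right)} = \frac{2 k}{2 k} = 2 k \frac{1}{2 k} = 1$)
$\frac{1}{\left(34 + 6\right) \left(-9\right) + V{\left(26 \right)}} = \frac{1}{\left(34 + 6\right) \left(-9\right) + 1} = \frac{1}{40 \left(-9\right) + 1} = \frac{1}{-360 + 1} = \frac{1}{-359} = - \frac{1}{359}$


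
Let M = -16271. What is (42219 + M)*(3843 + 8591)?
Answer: 322637432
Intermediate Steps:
(42219 + M)*(3843 + 8591) = (42219 - 16271)*(3843 + 8591) = 25948*12434 = 322637432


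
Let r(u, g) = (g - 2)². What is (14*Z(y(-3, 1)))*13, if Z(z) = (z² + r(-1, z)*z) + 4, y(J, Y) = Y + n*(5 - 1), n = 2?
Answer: 95732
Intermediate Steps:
y(J, Y) = 8 + Y (y(J, Y) = Y + 2*(5 - 1) = Y + 2*4 = Y + 8 = 8 + Y)
r(u, g) = (-2 + g)²
Z(z) = 4 + z² + z*(-2 + z)² (Z(z) = (z² + (-2 + z)²*z) + 4 = (z² + z*(-2 + z)²) + 4 = 4 + z² + z*(-2 + z)²)
(14*Z(y(-3, 1)))*13 = (14*(4 + (8 + 1)² + (8 + 1)*(-2 + (8 + 1))²))*13 = (14*(4 + 9² + 9*(-2 + 9)²))*13 = (14*(4 + 81 + 9*7²))*13 = (14*(4 + 81 + 9*49))*13 = (14*(4 + 81 + 441))*13 = (14*526)*13 = 7364*13 = 95732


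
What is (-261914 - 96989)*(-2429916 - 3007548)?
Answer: 1951522141992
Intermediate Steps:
(-261914 - 96989)*(-2429916 - 3007548) = -358903*(-5437464) = 1951522141992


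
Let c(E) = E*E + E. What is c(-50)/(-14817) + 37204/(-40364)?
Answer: -162535867/149518347 ≈ -1.0871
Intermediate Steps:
c(E) = E + E² (c(E) = E² + E = E + E²)
c(-50)/(-14817) + 37204/(-40364) = -50*(1 - 50)/(-14817) + 37204/(-40364) = -50*(-49)*(-1/14817) + 37204*(-1/40364) = 2450*(-1/14817) - 9301/10091 = -2450/14817 - 9301/10091 = -162535867/149518347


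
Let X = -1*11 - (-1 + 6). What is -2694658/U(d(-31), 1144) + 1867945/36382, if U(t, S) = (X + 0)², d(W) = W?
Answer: -24389713359/2328448 ≈ -10475.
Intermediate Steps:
X = -16 (X = -11 - 1*5 = -11 - 5 = -16)
U(t, S) = 256 (U(t, S) = (-16 + 0)² = (-16)² = 256)
-2694658/U(d(-31), 1144) + 1867945/36382 = -2694658/256 + 1867945/36382 = -2694658*1/256 + 1867945*(1/36382) = -1347329/128 + 1867945/36382 = -24389713359/2328448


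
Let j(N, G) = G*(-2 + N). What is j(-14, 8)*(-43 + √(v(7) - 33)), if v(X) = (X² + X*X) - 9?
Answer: 5504 - 256*√14 ≈ 4546.1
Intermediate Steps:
v(X) = -9 + 2*X² (v(X) = (X² + X²) - 9 = 2*X² - 9 = -9 + 2*X²)
j(-14, 8)*(-43 + √(v(7) - 33)) = (8*(-2 - 14))*(-43 + √((-9 + 2*7²) - 33)) = (8*(-16))*(-43 + √((-9 + 2*49) - 33)) = -128*(-43 + √((-9 + 98) - 33)) = -128*(-43 + √(89 - 33)) = -128*(-43 + √56) = -128*(-43 + 2*√14) = 5504 - 256*√14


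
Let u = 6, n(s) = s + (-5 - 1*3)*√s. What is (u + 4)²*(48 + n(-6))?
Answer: 4200 - 800*I*√6 ≈ 4200.0 - 1959.6*I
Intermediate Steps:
n(s) = s - 8*√s (n(s) = s + (-5 - 3)*√s = s - 8*√s)
(u + 4)²*(48 + n(-6)) = (6 + 4)²*(48 + (-6 - 8*I*√6)) = 10²*(48 + (-6 - 8*I*√6)) = 100*(48 + (-6 - 8*I*√6)) = 100*(42 - 8*I*√6) = 4200 - 800*I*√6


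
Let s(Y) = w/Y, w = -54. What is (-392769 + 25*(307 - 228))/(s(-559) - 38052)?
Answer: 109226923/10635507 ≈ 10.270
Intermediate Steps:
s(Y) = -54/Y
(-392769 + 25*(307 - 228))/(s(-559) - 38052) = (-392769 + 25*(307 - 228))/(-54/(-559) - 38052) = (-392769 + 25*79)/(-54*(-1/559) - 38052) = (-392769 + 1975)/(54/559 - 38052) = -390794/(-21271014/559) = -390794*(-559/21271014) = 109226923/10635507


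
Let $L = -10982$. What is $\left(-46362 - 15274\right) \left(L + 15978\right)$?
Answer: $-307933456$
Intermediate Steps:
$\left(-46362 - 15274\right) \left(L + 15978\right) = \left(-46362 - 15274\right) \left(-10982 + 15978\right) = \left(-61636\right) 4996 = -307933456$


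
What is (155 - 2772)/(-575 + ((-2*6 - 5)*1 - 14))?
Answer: 2617/606 ≈ 4.3185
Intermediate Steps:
(155 - 2772)/(-575 + ((-2*6 - 5)*1 - 14)) = -2617/(-575 + ((-12 - 5)*1 - 14)) = -2617/(-575 + (-17*1 - 14)) = -2617/(-575 + (-17 - 14)) = -2617/(-575 - 31) = -2617/(-606) = -2617*(-1/606) = 2617/606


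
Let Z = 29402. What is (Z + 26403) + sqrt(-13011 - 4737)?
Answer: 55805 + 6*I*sqrt(493) ≈ 55805.0 + 133.22*I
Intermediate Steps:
(Z + 26403) + sqrt(-13011 - 4737) = (29402 + 26403) + sqrt(-13011 - 4737) = 55805 + sqrt(-17748) = 55805 + 6*I*sqrt(493)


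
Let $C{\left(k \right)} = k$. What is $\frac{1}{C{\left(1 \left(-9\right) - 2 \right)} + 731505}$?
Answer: $\frac{1}{731494} \approx 1.3671 \cdot 10^{-6}$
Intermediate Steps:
$\frac{1}{C{\left(1 \left(-9\right) - 2 \right)} + 731505} = \frac{1}{\left(1 \left(-9\right) - 2\right) + 731505} = \frac{1}{\left(-9 - 2\right) + 731505} = \frac{1}{-11 + 731505} = \frac{1}{731494}$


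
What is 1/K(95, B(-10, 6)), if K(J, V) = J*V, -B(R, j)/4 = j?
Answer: -1/2280 ≈ -0.00043860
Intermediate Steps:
B(R, j) = -4*j
1/K(95, B(-10, 6)) = 1/(95*(-4*6)) = 1/(95*(-24)) = 1/(-2280) = -1/2280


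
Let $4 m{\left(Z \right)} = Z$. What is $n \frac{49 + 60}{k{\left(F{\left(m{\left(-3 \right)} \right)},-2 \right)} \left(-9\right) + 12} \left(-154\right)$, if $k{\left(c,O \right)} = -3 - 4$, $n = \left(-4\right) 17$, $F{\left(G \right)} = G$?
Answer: $\frac{1141448}{75} \approx 15219.0$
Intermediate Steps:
$m{\left(Z \right)} = \frac{Z}{4}$
$n = -68$
$k{\left(c,O \right)} = -7$
$n \frac{49 + 60}{k{\left(F{\left(m{\left(-3 \right)} \right)},-2 \right)} \left(-9\right) + 12} \left(-154\right) = - 68 \frac{49 + 60}{\left(-7\right) \left(-9\right) + 12} \left(-154\right) = - 68 \frac{109}{63 + 12} \left(-154\right) = - 68 \cdot \frac{109}{75} \left(-154\right) = - 68 \cdot 109 \cdot \frac{1}{75} \left(-154\right) = \left(-68\right) \frac{109}{75} \left(-154\right) = \left(- \frac{7412}{75}\right) \left(-154\right) = \frac{1141448}{75}$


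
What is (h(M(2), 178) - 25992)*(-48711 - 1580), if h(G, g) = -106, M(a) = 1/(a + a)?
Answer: 1312494518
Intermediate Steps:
M(a) = 1/(2*a)
(h(M(2), 178) - 25992)*(-48711 - 1580) = (-106 - 25992)*(-48711 - 1580) = -26098*(-50291) = 1312494518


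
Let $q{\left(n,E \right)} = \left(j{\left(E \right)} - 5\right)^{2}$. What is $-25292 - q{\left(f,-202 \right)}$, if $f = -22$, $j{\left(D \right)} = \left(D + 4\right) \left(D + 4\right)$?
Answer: $-1536586893$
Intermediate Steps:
$j{\left(D \right)} = \left(4 + D\right)^{2}$ ($j{\left(D \right)} = \left(4 + D\right) \left(4 + D\right) = \left(4 + D\right)^{2}$)
$q{\left(n,E \right)} = \left(-5 + \left(4 + E\right)^{2}\right)^{2}$ ($q{\left(n,E \right)} = \left(\left(4 + E\right)^{2} - 5\right)^{2} = \left(-5 + \left(4 + E\right)^{2}\right)^{2}$)
$-25292 - q{\left(f,-202 \right)} = -25292 - \left(-5 + \left(4 - 202\right)^{2}\right)^{2} = -25292 - \left(-5 + \left(-198\right)^{2}\right)^{2} = -25292 - \left(-5 + 39204\right)^{2} = -25292 - 39199^{2} = -25292 - 1536561601 = -1536586893$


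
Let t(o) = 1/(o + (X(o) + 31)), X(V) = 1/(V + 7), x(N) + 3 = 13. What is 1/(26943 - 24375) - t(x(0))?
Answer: -21479/896232 ≈ -0.023966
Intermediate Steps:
x(N) = 10 (x(N) = -3 + 13 = 10)
X(V) = 1/(7 + V)
t(o) = 1/(31 + o + 1/(7 + o)) (t(o) = 1/(o + (1/(7 + o) + 31)) = 1/(o + (31 + 1/(7 + o))) = 1/(31 + o + 1/(7 + o)))
1/(26943 - 24375) - t(x(0)) = 1/(26943 - 24375) - (7 + 10)/(1 + (7 + 10)*(31 + 10)) = 1/2568 - 17/(1 + 17*41) = 1/2568 - 17/(1 + 697) = 1/2568 - 17/698 = -21479/896232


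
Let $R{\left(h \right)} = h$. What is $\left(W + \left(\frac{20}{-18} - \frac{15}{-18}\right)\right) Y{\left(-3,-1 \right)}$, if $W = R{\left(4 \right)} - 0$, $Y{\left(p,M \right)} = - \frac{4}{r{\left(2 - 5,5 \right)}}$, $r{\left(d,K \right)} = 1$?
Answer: $- \frac{134}{9} \approx -14.889$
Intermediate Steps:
$Y{\left(p,M \right)} = -4$ ($Y{\left(p,M \right)} = - \frac{4}{1} = \left(-4\right) 1 = -4$)
$W = 4$ ($W = 4 - 0 = 4 + 0 = 4$)
$\left(W + \left(\frac{20}{-18} - \frac{15}{-18}\right)\right) Y{\left(-3,-1 \right)} = \left(4 + \left(\frac{20}{-18} - \frac{15}{-18}\right)\right) \left(-4\right) = \left(4 + \left(20 \left(- \frac{1}{18}\right) - - \frac{5}{6}\right)\right) \left(-4\right) = \left(4 + \left(- \frac{10}{9} + \frac{5}{6}\right)\right) \left(-4\right) = \left(4 - \frac{5}{18}\right) \left(-4\right) = \frac{67}{18} \left(-4\right) = - \frac{134}{9}$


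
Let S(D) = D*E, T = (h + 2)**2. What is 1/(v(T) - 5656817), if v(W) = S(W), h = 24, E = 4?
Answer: -1/5654113 ≈ -1.7686e-7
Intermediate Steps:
T = 676 (T = (24 + 2)**2 = 26**2 = 676)
S(D) = 4*D (S(D) = D*4 = 4*D)
v(W) = 4*W
1/(v(T) - 5656817) = 1/(4*676 - 5656817) = 1/(2704 - 5656817) = 1/(-5654113) = -1/5654113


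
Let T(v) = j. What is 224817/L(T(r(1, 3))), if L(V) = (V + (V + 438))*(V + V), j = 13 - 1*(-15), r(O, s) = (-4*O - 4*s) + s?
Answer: 224817/27664 ≈ 8.1267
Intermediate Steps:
r(O, s) = -4*O - 3*s
j = 28 (j = 13 + 15 = 28)
T(v) = 28
L(V) = 2*V*(438 + 2*V) (L(V) = (V + (438 + V))*(2*V) = (438 + 2*V)*(2*V) = 2*V*(438 + 2*V))
224817/L(T(r(1, 3))) = 224817/((4*28*(219 + 28))) = 224817/((4*28*247)) = 224817/27664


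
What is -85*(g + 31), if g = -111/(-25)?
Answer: -15062/5 ≈ -3012.4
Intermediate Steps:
g = 111/25 (g = -111*(-1/25) = 111/25 ≈ 4.4400)
-85*(g + 31) = -85*(111/25 + 31) = -85*886/25 = -15062/5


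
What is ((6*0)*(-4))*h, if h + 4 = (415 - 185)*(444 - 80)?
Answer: 0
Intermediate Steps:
h = 83716 (h = -4 + (415 - 185)*(444 - 80) = -4 + 230*364 = -4 + 83720 = 83716)
((6*0)*(-4))*h = ((6*0)*(-4))*83716 = (0*(-4))*83716 = 0*83716 = 0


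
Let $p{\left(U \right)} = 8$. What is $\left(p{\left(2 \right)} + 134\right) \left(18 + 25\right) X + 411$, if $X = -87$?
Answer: $-530811$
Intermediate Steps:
$\left(p{\left(2 \right)} + 134\right) \left(18 + 25\right) X + 411 = \left(8 + 134\right) \left(18 + 25\right) \left(-87\right) + 411 = 142 \cdot 43 \left(-87\right) + 411 = 6106 \left(-87\right) + 411 = -531222 + 411 = -530811$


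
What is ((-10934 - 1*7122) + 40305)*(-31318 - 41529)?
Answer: -1620772903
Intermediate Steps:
((-10934 - 1*7122) + 40305)*(-31318 - 41529) = ((-10934 - 7122) + 40305)*(-72847) = (-18056 + 40305)*(-72847) = 22249*(-72847) = -1620772903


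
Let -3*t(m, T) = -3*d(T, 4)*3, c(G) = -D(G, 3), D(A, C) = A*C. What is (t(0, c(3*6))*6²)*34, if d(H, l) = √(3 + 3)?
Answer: 3672*√6 ≈ 8994.5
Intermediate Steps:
c(G) = -3*G (c(G) = -G*3 = -3*G)
d(H, l) = √6
t(m, T) = 3*√6 (t(m, T) = -(-3*√6)*3/3 = -(-3)*√6 = 3*√6)
(t(0, c(3*6))*6²)*34 = ((3*√6)*6²)*34 = ((3*√6)*36)*34 = (108*√6)*34 = 3672*√6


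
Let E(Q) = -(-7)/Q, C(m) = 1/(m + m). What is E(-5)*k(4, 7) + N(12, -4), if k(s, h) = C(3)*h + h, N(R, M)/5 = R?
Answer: 1457/30 ≈ 48.567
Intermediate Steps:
N(R, M) = 5*R
C(m) = 1/(2*m)
k(s, h) = 7*h/6 (k(s, h) = ((1/2)/3)*h + h = ((1/2)*(1/3))*h + h = h/6 + h = 7*h/6)
E(Q) = 7/Q
E(-5)*k(4, 7) + N(12, -4) = (7/(-5))*((7/6)*7) + 5*12 = (7*(-1/5))*(49/6) + 60 = -7/5*49/6 + 60 = -343/30 + 60 = 1457/30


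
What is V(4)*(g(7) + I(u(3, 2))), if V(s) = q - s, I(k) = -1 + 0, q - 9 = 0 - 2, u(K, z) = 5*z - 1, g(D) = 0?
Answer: -3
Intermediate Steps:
u(K, z) = -1 + 5*z
q = 7 (q = 9 + (0 - 2) = 9 - 2 = 7)
I(k) = -1
V(s) = 7 - s
V(4)*(g(7) + I(u(3, 2))) = (7 - 1*4)*(0 - 1) = (7 - 4)*(-1) = 3*(-1) = -3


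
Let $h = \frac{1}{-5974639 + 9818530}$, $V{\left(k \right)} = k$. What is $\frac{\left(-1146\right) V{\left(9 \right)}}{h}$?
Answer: $-39645891774$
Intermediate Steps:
$h = \frac{1}{3843891} \approx 2.6015 \cdot 10^{-7}$
$\frac{\left(-1146\right) V{\left(9 \right)}}{h} = \left(-1146\right) 9 \frac{1}{\frac{1}{3843891}} = \left(-10314\right) 3843891 = -39645891774$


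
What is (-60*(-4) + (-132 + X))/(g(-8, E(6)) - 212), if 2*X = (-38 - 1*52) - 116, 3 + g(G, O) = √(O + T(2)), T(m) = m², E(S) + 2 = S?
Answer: -1075/46217 - 10*√2/46217 ≈ -0.023566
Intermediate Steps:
E(S) = -2 + S
g(G, O) = -3 + √(4 + O) (g(G, O) = -3 + √(O + 2²) = -3 + √(O + 4) = -3 + √(4 + O))
X = -103 (X = ((-38 - 1*52) - 116)/2 = ((-38 - 52) - 116)/2 = (-90 - 116)/2 = (½)*(-206) = -103)
(-60*(-4) + (-132 + X))/(g(-8, E(6)) - 212) = (-60*(-4) + (-132 - 103))/((-3 + √(4 + (-2 + 6))) - 212) = (240 - 235)/((-3 + √(4 + 4)) - 212) = 5/((-3 + √8) - 212) = 5/((-3 + 2*√2) - 212) = 5/(-215 + 2*√2)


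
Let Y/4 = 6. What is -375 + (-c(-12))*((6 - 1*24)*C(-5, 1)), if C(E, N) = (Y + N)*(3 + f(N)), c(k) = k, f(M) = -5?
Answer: 10425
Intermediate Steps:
Y = 24 (Y = 4*6 = 24)
C(E, N) = -48 - 2*N (C(E, N) = (24 + N)*(3 - 5) = (24 + N)*(-2) = -48 - 2*N)
-375 + (-c(-12))*((6 - 1*24)*C(-5, 1)) = -375 + (-1*(-12))*((6 - 1*24)*(-48 - 2*1)) = -375 + 12*((6 - 24)*(-48 - 2)) = -375 + 12*(-18*(-50)) = -375 + 12*900 = -375 + 10800 = 10425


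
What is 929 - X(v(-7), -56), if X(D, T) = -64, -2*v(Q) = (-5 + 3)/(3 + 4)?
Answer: 993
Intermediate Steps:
v(Q) = ⅐ (v(Q) = -(-5 + 3)/(2*(3 + 4)) = -(-1)/7 = -½*(-2/7) = ⅐)
929 - X(v(-7), -56) = 929 - 1*(-64) = 929 + 64 = 993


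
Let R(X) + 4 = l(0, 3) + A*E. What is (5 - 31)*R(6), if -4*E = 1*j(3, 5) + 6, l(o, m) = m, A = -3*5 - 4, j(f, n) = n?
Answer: -2665/2 ≈ -1332.5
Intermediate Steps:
A = -19 (A = -15 - 4 = -19)
E = -11/4 (E = -(1*5 + 6)/4 = -(5 + 6)/4 = -¼*11 = -11/4 ≈ -2.7500)
R(X) = 205/4 (R(X) = -4 + (3 - 19*(-11/4)) = -4 + (3 + 209/4) = -4 + 221/4 = 205/4)
(5 - 31)*R(6) = (5 - 31)*(205/4) = -26*205/4 = -2665/2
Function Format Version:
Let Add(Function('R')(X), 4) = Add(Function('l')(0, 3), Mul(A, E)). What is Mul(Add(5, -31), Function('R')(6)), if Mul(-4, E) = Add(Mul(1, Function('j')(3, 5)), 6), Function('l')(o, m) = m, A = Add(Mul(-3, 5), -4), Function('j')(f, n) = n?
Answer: Rational(-2665, 2) ≈ -1332.5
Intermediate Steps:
A = -19 (A = Add(-15, -4) = -19)
E = Rational(-11, 4) (E = Mul(Rational(-1, 4), Add(Mul(1, 5), 6)) = Mul(Rational(-1, 4), Add(5, 6)) = Mul(Rational(-1, 4), 11) = Rational(-11, 4) ≈ -2.7500)
Function('R')(X) = Rational(205, 4) (Function('R')(X) = Add(-4, Add(3, Mul(-19, Rational(-11, 4)))) = Add(-4, Add(3, Rational(209, 4))) = Add(-4, Rational(221, 4)) = Rational(205, 4))
Mul(Add(5, -31), Function('R')(6)) = Mul(Add(5, -31), Rational(205, 4)) = Mul(-26, Rational(205, 4)) = Rational(-2665, 2)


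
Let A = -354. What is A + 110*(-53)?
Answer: -6184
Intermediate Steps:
A + 110*(-53) = -354 + 110*(-53) = -354 - 5830 = -6184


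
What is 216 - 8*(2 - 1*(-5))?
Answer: 160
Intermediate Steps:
216 - 8*(2 - 1*(-5)) = 216 - 8*(2 + 5) = 216 - 8*7 = 216 - 56 = 160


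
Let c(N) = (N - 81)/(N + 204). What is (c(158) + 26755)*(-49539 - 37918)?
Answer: -847054890859/362 ≈ -2.3399e+9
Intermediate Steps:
c(N) = (-81 + N)/(204 + N)
(c(158) + 26755)*(-49539 - 37918) = ((-81 + 158)/(204 + 158) + 26755)*(-49539 - 37918) = (77/362 + 26755)*(-87457) = (9685387/362)*(-87457) = -847054890859/362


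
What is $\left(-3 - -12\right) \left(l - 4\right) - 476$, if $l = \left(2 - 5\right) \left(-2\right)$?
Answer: $-458$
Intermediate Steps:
$l = 6$ ($l = \left(-3\right) \left(-2\right) = 6$)
$\left(-3 - -12\right) \left(l - 4\right) - 476 = \left(-3 - -12\right) \left(6 - 4\right) - 476 = \left(-3 + 12\right) 2 - 476 = 9 \cdot 2 - 476 = 18 - 476 = -458$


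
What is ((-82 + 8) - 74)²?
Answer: 21904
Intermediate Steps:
((-82 + 8) - 74)² = (-74 - 74)² = (-148)² = 21904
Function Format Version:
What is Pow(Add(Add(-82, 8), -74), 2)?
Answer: 21904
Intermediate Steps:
Pow(Add(Add(-82, 8), -74), 2) = Pow(Add(-74, -74), 2) = Pow(-148, 2) = 21904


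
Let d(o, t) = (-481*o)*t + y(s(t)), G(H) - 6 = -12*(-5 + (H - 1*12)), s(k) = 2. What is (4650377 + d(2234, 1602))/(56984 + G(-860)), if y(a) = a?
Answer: -1716785129/67514 ≈ -25429.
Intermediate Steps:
G(H) = 210 - 12*H (G(H) = 6 - 12*(-5 + (H - 1*12)) = 6 - 12*(-5 + (H - 12)) = 6 - 12*(-5 + (-12 + H)) = 6 - 12*(-17 + H) = 6 + (204 - 12*H) = 210 - 12*H)
d(o, t) = 2 - 481*o*t (d(o, t) = (-481*o)*t + 2 = -481*o*t + 2 = 2 - 481*o*t)
(4650377 + d(2234, 1602))/(56984 + G(-860)) = (4650377 + (2 - 481*2234*1602))/(56984 + (210 - 12*(-860))) = (4650377 + (2 - 1721435508))/(56984 + (210 + 10320)) = (4650377 - 1721435506)/(56984 + 10530) = -1716785129/67514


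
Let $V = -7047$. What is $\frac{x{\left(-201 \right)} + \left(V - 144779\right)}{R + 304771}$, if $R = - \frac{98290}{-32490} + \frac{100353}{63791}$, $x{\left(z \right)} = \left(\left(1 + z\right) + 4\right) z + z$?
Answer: $- \frac{395653534731}{1070624808475} \approx -0.36955$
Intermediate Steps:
$x{\left(z \right)} = z + z \left(5 + z\right)$ ($x{\left(z \right)} = \left(5 + z\right) z + z = z \left(5 + z\right) + z = z + z \left(5 + z\right)$)
$R = \frac{953048636}{207256959}$ ($R = \left(-98290\right) \left(- \frac{1}{32490}\right) + 100353 \cdot \frac{1}{63791} = \frac{9829}{3249} + \frac{100353}{63791} = \frac{953048636}{207256959} \approx 4.5984$)
$\frac{x{\left(-201 \right)} + \left(V - 144779\right)}{R + 304771} = \frac{- 201 \left(6 - 201\right) - 151826}{\frac{953048636}{207256959} + 304771} = \frac{\left(-201\right) \left(-195\right) - 151826}{\frac{63166863700025}{207256959}} = \left(39195 - 151826\right) \frac{207256959}{63166863700025} = \left(-112631\right) \frac{207256959}{63166863700025} = - \frac{395653534731}{1070624808475}$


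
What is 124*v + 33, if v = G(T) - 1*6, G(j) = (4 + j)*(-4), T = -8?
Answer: 1273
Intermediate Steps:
G(j) = -16 - 4*j
v = 10 (v = (-16 - 4*(-8)) - 1*6 = (-16 + 32) - 6 = 16 - 6 = 10)
124*v + 33 = 124*10 + 33 = 1240 + 33 = 1273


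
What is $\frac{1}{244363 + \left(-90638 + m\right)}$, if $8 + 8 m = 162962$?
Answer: $\frac{4}{696377} \approx 5.744 \cdot 10^{-6}$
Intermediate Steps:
$m = \frac{81477}{4}$ ($m = -1 + \frac{1}{8} \cdot 162962 = -1 + \frac{81481}{4} = \frac{81477}{4} \approx 20369.0$)
$\frac{1}{244363 + \left(-90638 + m\right)} = \frac{1}{244363 + \left(-90638 + \frac{81477}{4}\right)} = \frac{1}{244363 - \frac{281075}{4}} = \frac{1}{\frac{696377}{4}} = \frac{4}{696377}$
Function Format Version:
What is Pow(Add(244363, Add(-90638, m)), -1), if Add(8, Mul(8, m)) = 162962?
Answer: Rational(4, 696377) ≈ 5.7440e-6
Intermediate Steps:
m = Rational(81477, 4) (m = Add(-1, Mul(Rational(1, 8), 162962)) = Add(-1, Rational(81481, 4)) = Rational(81477, 4) ≈ 20369.)
Pow(Add(244363, Add(-90638, m)), -1) = Pow(Add(244363, Add(-90638, Rational(81477, 4))), -1) = Pow(Add(244363, Rational(-281075, 4)), -1) = Pow(Rational(696377, 4), -1) = Rational(4, 696377)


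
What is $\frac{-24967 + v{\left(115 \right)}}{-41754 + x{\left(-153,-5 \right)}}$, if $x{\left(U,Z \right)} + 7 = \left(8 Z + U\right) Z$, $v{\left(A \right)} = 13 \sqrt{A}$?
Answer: $\frac{24967}{40796} - \frac{13 \sqrt{115}}{40796} \approx 0.60858$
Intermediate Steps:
$x{\left(U,Z \right)} = -7 + Z \left(U + 8 Z\right)$ ($x{\left(U,Z \right)} = -7 + \left(8 Z + U\right) Z = -7 + \left(U + 8 Z\right) Z = -7 + Z \left(U + 8 Z\right)$)
$\frac{-24967 + v{\left(115 \right)}}{-41754 + x{\left(-153,-5 \right)}} = \frac{-24967 + 13 \sqrt{115}}{-41754 - \left(-758 - 200\right)} = \frac{-24967 + 13 \sqrt{115}}{-41754 + \left(-7 + 8 \cdot 25 + 765\right)} = \frac{-24967 + 13 \sqrt{115}}{-41754 + \left(-7 + 200 + 765\right)} = \frac{-24967 + 13 \sqrt{115}}{-41754 + 958} = \frac{-24967 + 13 \sqrt{115}}{-40796} = \left(-24967 + 13 \sqrt{115}\right) \left(- \frac{1}{40796}\right) = \frac{24967}{40796} - \frac{13 \sqrt{115}}{40796}$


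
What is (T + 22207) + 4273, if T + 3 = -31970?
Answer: -5493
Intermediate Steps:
T = -31973 (T = -3 - 31970 = -31973)
(T + 22207) + 4273 = (-31973 + 22207) + 4273 = -9766 + 4273 = -5493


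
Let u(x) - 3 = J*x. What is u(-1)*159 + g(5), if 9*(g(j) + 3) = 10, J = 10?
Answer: -10034/9 ≈ -1114.9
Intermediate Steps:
g(j) = -17/9 (g(j) = -3 + (1/9)*10 = -3 + 10/9 = -17/9)
u(x) = 3 + 10*x
u(-1)*159 + g(5) = (3 + 10*(-1))*159 - 17/9 = (3 - 10)*159 - 17/9 = -7*159 - 17/9 = -1113 - 17/9 = -10034/9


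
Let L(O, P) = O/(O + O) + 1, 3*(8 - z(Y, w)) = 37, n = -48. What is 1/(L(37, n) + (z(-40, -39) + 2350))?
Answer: 6/14083 ≈ 0.00042605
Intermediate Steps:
z(Y, w) = -13/3 (z(Y, w) = 8 - ⅓*37 = 8 - 37/3 = -13/3)
L(O, P) = 3/2 (L(O, P) = O/((2*O)) + 1 = (1/(2*O))*O + 1 = ½ + 1 = 3/2)
1/(L(37, n) + (z(-40, -39) + 2350)) = 1/(3/2 + (-13/3 + 2350)) = 1/(3/2 + 7037/3) = 1/(14083/6) = 6/14083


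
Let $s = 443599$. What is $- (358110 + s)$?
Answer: $-801709$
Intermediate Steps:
$- (358110 + s) = - (358110 + 443599) = \left(-1\right) 801709 = -801709$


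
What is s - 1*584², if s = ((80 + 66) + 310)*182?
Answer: -258064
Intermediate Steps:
s = 82992 (s = (146 + 310)*182 = 456*182 = 82992)
s - 1*584² = 82992 - 1*584² = 82992 - 1*341056 = 82992 - 341056 = -258064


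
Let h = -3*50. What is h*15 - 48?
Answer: -2298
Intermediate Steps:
h = -150
h*15 - 48 = -150*15 - 48 = -2250 - 48 = -2298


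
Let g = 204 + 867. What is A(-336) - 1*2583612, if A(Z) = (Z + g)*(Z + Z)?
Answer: -3077532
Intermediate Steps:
g = 1071
A(Z) = 2*Z*(1071 + Z) (A(Z) = (Z + 1071)*(Z + Z) = (1071 + Z)*(2*Z) = 2*Z*(1071 + Z))
A(-336) - 1*2583612 = 2*(-336)*(1071 - 336) - 1*2583612 = 2*(-336)*735 - 2583612 = -493920 - 2583612 = -3077532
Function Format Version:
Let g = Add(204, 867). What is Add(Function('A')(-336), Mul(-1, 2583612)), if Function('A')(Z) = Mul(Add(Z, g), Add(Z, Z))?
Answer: -3077532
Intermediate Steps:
g = 1071
Function('A')(Z) = Mul(2, Z, Add(1071, Z)) (Function('A')(Z) = Mul(Add(Z, 1071), Add(Z, Z)) = Mul(Add(1071, Z), Mul(2, Z)) = Mul(2, Z, Add(1071, Z)))
Add(Function('A')(-336), Mul(-1, 2583612)) = Add(Mul(2, -336, Add(1071, -336)), Mul(-1, 2583612)) = Add(Mul(2, -336, 735), -2583612) = Add(-493920, -2583612) = -3077532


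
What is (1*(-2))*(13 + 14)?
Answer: -54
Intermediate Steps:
(1*(-2))*(13 + 14) = -2*27 = -54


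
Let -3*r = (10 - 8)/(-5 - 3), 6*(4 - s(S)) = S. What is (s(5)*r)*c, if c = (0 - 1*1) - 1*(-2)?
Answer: 19/72 ≈ 0.26389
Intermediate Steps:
s(S) = 4 - S/6
r = 1/12 (r = -(10 - 8)/(3*(-5 - 3)) = -2/(3*(-8)) = -2*(-1)/(3*8) = -1/3*(-1/4) = 1/12 ≈ 0.083333)
c = 1 (c = (0 - 1) + 2 = -1 + 2 = 1)
(s(5)*r)*c = ((4 - 1/6*5)*(1/12))*1 = ((4 - 5/6)*(1/12))*1 = ((19/6)*(1/12))*1 = (19/72)*1 = 19/72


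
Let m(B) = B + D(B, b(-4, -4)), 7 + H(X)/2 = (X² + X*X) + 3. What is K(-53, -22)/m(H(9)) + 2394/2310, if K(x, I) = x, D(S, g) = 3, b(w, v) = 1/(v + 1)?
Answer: 1388/1595 ≈ 0.87022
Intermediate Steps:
b(w, v) = 1/(1 + v)
H(X) = -8 + 4*X² (H(X) = -14 + 2*((X² + X*X) + 3) = -14 + 2*((X² + X²) + 3) = -14 + 2*(2*X² + 3) = -14 + 2*(3 + 2*X²) = -14 + (6 + 4*X²) = -8 + 4*X²)
m(B) = 3 + B (m(B) = B + 3 = 3 + B)
K(-53, -22)/m(H(9)) + 2394/2310 = -53/(3 + (-8 + 4*9²)) + 2394/2310 = -53/(3 + (-8 + 4*81)) + 2394*(1/2310) = -53/(3 + (-8 + 324)) + 57/55 = -53/(3 + 316) + 57/55 = -53/319 + 57/55 = 1388/1595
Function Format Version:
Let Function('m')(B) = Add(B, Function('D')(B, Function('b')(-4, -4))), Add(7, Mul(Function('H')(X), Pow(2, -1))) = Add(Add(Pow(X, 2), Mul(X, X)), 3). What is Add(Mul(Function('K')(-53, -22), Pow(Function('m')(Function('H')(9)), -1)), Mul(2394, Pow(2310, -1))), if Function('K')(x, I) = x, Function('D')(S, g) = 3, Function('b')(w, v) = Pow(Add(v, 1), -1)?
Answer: Rational(1388, 1595) ≈ 0.87022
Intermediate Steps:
Function('b')(w, v) = Pow(Add(1, v), -1)
Function('H')(X) = Add(-8, Mul(4, Pow(X, 2))) (Function('H')(X) = Add(-14, Mul(2, Add(Add(Pow(X, 2), Mul(X, X)), 3))) = Add(-14, Mul(2, Add(Add(Pow(X, 2), Pow(X, 2)), 3))) = Add(-14, Mul(2, Add(Mul(2, Pow(X, 2)), 3))) = Add(-14, Mul(2, Add(3, Mul(2, Pow(X, 2))))) = Add(-14, Add(6, Mul(4, Pow(X, 2)))) = Add(-8, Mul(4, Pow(X, 2))))
Function('m')(B) = Add(3, B) (Function('m')(B) = Add(B, 3) = Add(3, B))
Add(Mul(Function('K')(-53, -22), Pow(Function('m')(Function('H')(9)), -1)), Mul(2394, Pow(2310, -1))) = Add(Mul(-53, Pow(Add(3, Add(-8, Mul(4, Pow(9, 2)))), -1)), Mul(2394, Pow(2310, -1))) = Add(Mul(-53, Pow(Add(3, Add(-8, Mul(4, 81))), -1)), Mul(2394, Rational(1, 2310))) = Add(Mul(-53, Pow(Add(3, Add(-8, 324)), -1)), Rational(57, 55)) = Add(Mul(-53, Pow(Add(3, 316), -1)), Rational(57, 55)) = Add(Mul(-53, Pow(319, -1)), Rational(57, 55)) = Add(Mul(-53, Rational(1, 319)), Rational(57, 55)) = Add(Rational(-53, 319), Rational(57, 55)) = Rational(1388, 1595)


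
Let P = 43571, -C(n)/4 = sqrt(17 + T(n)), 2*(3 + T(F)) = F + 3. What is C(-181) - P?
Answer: -43571 - 20*I*sqrt(3) ≈ -43571.0 - 34.641*I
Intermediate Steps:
T(F) = -3/2 + F/2 (T(F) = -3 + (F + 3)/2 = -3 + (3 + F)/2 = -3 + (3/2 + F/2) = -3/2 + F/2)
C(n) = -4*sqrt(31/2 + n/2) (C(n) = -4*sqrt(17 + (-3/2 + n/2)) = -4*sqrt(31/2 + n/2))
C(-181) - P = -2*sqrt(62 + 2*(-181)) - 1*43571 = -2*sqrt(62 - 362) - 43571 = -20*I*sqrt(3) - 43571 = -43571 - 20*I*sqrt(3)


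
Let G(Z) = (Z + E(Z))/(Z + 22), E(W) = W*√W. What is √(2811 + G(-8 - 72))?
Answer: √(2365211 + 4640*I*√5)/29 ≈ 53.032 + 0.11632*I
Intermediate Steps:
E(W) = W^(3/2)
G(Z) = (Z + Z^(3/2))/(22 + Z) (G(Z) = (Z + Z^(3/2))/(Z + 22) = (Z + Z^(3/2))/(22 + Z))
√(2811 + G(-8 - 72)) = √(2811 + ((-8 - 72) + (-8 - 72)^(3/2))/(22 + (-8 - 72))) = √(2811 + (-80 + (-80)^(3/2))/(22 - 80)) = √(2811 + (-80 - 320*I*√5)/(-58)) = √(2811 - (-80 - 320*I*√5)/58) = √(2811 + (40/29 + 160*I*√5/29)) = √(81559/29 + 160*I*√5/29)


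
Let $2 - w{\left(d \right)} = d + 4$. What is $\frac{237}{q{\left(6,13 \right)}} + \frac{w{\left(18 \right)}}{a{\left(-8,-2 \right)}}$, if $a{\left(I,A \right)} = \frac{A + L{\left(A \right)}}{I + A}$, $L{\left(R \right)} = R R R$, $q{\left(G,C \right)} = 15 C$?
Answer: $- \frac{1221}{65} \approx -18.785$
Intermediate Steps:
$L{\left(R \right)} = R^{3}$ ($L{\left(R \right)} = R^{2} R = R^{3}$)
$w{\left(d \right)} = -2 - d$ ($w{\left(d \right)} = 2 - \left(d + 4\right) = 2 - \left(4 + d\right) = -2 - d$)
$a{\left(I,A \right)} = \frac{A + A^{3}}{A + I}$ ($a{\left(I,A \right)} = \frac{A + A^{3}}{I + A} = \frac{A + A^{3}}{A + I}$)
$\frac{237}{q{\left(6,13 \right)}} + \frac{w{\left(18 \right)}}{a{\left(-8,-2 \right)}} = \frac{237}{15 \cdot 13} + \frac{-2 - 18}{\frac{1}{-2 - 8} \left(-2 + \left(-2\right)^{3}\right)} = \frac{237}{195} + \frac{-2 - 18}{\frac{1}{-10} \left(-2 - 8\right)} = 237 \cdot \frac{1}{195} - \frac{20}{\left(- \frac{1}{10}\right) \left(-10\right)} = \frac{79}{65} - \frac{20}{1} = \frac{79}{65} - 20 = - \frac{1221}{65}$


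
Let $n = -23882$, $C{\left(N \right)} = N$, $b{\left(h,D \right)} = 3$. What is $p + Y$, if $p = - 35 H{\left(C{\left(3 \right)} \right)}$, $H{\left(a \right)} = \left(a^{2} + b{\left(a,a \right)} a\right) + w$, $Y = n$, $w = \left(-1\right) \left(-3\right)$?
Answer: $-24617$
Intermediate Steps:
$w = 3$
$Y = -23882$
$H{\left(a \right)} = 3 + a^{2} + 3 a$ ($H{\left(a \right)} = \left(a^{2} + 3 a\right) + 3 = 3 + a^{2} + 3 a$)
$p = -735$ ($p = - 35 \left(3 + 3^{2} + 3 \cdot 3\right) = - 35 \left(3 + 9 + 9\right) = \left(-35\right) 21 = -735$)
$p + Y = -735 - 23882 = -24617$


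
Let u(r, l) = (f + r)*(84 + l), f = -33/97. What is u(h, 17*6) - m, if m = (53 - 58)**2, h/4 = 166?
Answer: 11971325/97 ≈ 1.2342e+5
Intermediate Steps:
f = -33/97 (f = -33*1/97 = -33/97 ≈ -0.34021)
h = 664 (h = 4*166 = 664)
m = 25 (m = (-5)**2 = 25)
u(r, l) = (84 + l)*(-33/97 + r) (u(r, l) = (-33/97 + r)*(84 + l) = (84 + l)*(-33/97 + r))
u(h, 17*6) - m = (-2772/97 + 84*664 - 561*6/97 + (17*6)*664) - 1*25 = (-2772/97 + 55776 - 33/97*102 + 102*664) - 25 = (-2772/97 + 55776 - 3366/97 + 67728) - 25 = 11973750/97 - 25 = 11971325/97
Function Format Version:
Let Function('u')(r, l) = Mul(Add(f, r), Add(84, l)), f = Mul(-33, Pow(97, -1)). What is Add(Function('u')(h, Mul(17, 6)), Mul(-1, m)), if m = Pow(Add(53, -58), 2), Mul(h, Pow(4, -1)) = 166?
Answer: Rational(11971325, 97) ≈ 1.2342e+5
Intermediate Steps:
f = Rational(-33, 97) (f = Mul(-33, Rational(1, 97)) = Rational(-33, 97) ≈ -0.34021)
h = 664 (h = Mul(4, 166) = 664)
m = 25 (m = Pow(-5, 2) = 25)
Function('u')(r, l) = Mul(Add(84, l), Add(Rational(-33, 97), r)) (Function('u')(r, l) = Mul(Add(Rational(-33, 97), r), Add(84, l)) = Mul(Add(84, l), Add(Rational(-33, 97), r)))
Add(Function('u')(h, Mul(17, 6)), Mul(-1, m)) = Add(Add(Rational(-2772, 97), Mul(84, 664), Mul(Rational(-33, 97), Mul(17, 6)), Mul(Mul(17, 6), 664)), Mul(-1, 25)) = Add(Add(Rational(-2772, 97), 55776, Mul(Rational(-33, 97), 102), Mul(102, 664)), -25) = Add(Add(Rational(-2772, 97), 55776, Rational(-3366, 97), 67728), -25) = Add(Rational(11973750, 97), -25) = Rational(11971325, 97)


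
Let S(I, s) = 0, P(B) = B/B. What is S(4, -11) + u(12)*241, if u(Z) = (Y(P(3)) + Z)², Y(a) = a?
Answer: 40729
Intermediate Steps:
P(B) = 1
u(Z) = (1 + Z)²
S(4, -11) + u(12)*241 = 0 + (1 + 12)²*241 = 0 + 13²*241 = 0 + 169*241 = 0 + 40729 = 40729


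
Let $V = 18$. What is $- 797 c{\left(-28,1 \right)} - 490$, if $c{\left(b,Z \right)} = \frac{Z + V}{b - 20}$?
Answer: $- \frac{8377}{48} \approx -174.52$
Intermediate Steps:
$c{\left(b,Z \right)} = \frac{18 + Z}{-20 + b}$ ($c{\left(b,Z \right)} = \frac{Z + 18}{b - 20} = \frac{18 + Z}{-20 + b}$)
$- 797 c{\left(-28,1 \right)} - 490 = - 797 \frac{18 + 1}{-20 - 28} - 490 = - 797 \frac{1}{-48} \cdot 19 - 490 = - 797 \left(\left(- \frac{1}{48}\right) 19\right) - 490 = \left(-797\right) \left(- \frac{19}{48}\right) - 490 = \frac{15143}{48} - 490 = - \frac{8377}{48}$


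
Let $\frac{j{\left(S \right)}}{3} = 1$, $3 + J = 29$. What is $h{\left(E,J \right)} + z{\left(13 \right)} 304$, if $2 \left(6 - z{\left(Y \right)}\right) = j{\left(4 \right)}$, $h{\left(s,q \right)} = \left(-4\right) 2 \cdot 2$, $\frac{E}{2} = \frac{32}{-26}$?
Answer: $1352$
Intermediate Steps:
$J = 26$ ($J = -3 + 29 = 26$)
$j{\left(S \right)} = 3$ ($j{\left(S \right)} = 3 \cdot 1 = 3$)
$E = - \frac{32}{13}$ ($E = 2 \frac{32}{-26} = 2 \cdot 32 \left(- \frac{1}{26}\right) = 2 \left(- \frac{16}{13}\right) = - \frac{32}{13} \approx -2.4615$)
$h{\left(s,q \right)} = -16$ ($h{\left(s,q \right)} = \left(-8\right) 2 = -16$)
$z{\left(Y \right)} = \frac{9}{2}$ ($z{\left(Y \right)} = 6 - \frac{3}{2} = \frac{9}{2}$)
$h{\left(E,J \right)} + z{\left(13 \right)} 304 = -16 + \frac{9}{2} \cdot 304 = -16 + 1368 = 1352$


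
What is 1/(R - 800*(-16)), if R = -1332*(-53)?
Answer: 1/83396 ≈ 1.1991e-5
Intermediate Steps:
R = 70596
1/(R - 800*(-16)) = 1/(70596 - 800*(-16)) = 1/(70596 + 12800) = 1/83396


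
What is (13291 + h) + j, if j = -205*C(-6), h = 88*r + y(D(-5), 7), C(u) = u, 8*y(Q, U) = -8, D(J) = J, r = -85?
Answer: 7040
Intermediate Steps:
y(Q, U) = -1 (y(Q, U) = (⅛)*(-8) = -1)
h = -7481 (h = 88*(-85) - 1 = -7480 - 1 = -7481)
j = 1230 (j = -205*(-6) = 1230)
(13291 + h) + j = (13291 - 7481) + 1230 = 5810 + 1230 = 7040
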